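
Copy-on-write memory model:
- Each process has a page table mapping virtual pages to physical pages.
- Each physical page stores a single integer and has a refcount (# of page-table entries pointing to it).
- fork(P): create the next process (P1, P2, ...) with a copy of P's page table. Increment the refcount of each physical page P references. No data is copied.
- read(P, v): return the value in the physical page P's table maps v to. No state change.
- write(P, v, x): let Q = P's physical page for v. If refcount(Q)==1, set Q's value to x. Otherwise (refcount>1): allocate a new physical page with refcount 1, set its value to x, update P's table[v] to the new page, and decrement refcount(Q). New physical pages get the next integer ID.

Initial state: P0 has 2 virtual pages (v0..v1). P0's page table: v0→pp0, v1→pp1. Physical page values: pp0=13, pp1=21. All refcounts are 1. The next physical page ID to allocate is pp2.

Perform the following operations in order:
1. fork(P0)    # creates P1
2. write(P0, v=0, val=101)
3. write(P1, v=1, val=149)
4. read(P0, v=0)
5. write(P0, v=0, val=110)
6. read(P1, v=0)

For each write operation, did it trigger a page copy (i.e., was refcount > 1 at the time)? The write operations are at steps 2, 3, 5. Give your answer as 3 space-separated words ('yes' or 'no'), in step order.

Op 1: fork(P0) -> P1. 2 ppages; refcounts: pp0:2 pp1:2
Op 2: write(P0, v0, 101). refcount(pp0)=2>1 -> COPY to pp2. 3 ppages; refcounts: pp0:1 pp1:2 pp2:1
Op 3: write(P1, v1, 149). refcount(pp1)=2>1 -> COPY to pp3. 4 ppages; refcounts: pp0:1 pp1:1 pp2:1 pp3:1
Op 4: read(P0, v0) -> 101. No state change.
Op 5: write(P0, v0, 110). refcount(pp2)=1 -> write in place. 4 ppages; refcounts: pp0:1 pp1:1 pp2:1 pp3:1
Op 6: read(P1, v0) -> 13. No state change.

yes yes no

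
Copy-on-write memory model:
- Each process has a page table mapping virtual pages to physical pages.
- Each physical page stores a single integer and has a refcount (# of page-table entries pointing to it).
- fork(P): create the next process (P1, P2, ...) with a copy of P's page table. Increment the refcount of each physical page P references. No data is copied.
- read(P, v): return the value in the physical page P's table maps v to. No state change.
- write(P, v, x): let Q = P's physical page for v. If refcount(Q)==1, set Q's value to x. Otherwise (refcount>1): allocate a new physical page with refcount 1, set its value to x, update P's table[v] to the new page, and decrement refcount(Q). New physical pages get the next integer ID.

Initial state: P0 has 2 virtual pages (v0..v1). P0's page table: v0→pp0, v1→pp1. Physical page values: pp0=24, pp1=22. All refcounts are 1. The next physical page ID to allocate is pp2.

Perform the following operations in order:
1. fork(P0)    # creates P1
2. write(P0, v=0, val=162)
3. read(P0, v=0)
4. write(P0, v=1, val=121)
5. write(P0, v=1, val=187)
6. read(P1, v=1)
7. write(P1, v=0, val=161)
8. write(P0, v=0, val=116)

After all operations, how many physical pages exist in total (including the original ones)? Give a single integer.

Answer: 4

Derivation:
Op 1: fork(P0) -> P1. 2 ppages; refcounts: pp0:2 pp1:2
Op 2: write(P0, v0, 162). refcount(pp0)=2>1 -> COPY to pp2. 3 ppages; refcounts: pp0:1 pp1:2 pp2:1
Op 3: read(P0, v0) -> 162. No state change.
Op 4: write(P0, v1, 121). refcount(pp1)=2>1 -> COPY to pp3. 4 ppages; refcounts: pp0:1 pp1:1 pp2:1 pp3:1
Op 5: write(P0, v1, 187). refcount(pp3)=1 -> write in place. 4 ppages; refcounts: pp0:1 pp1:1 pp2:1 pp3:1
Op 6: read(P1, v1) -> 22. No state change.
Op 7: write(P1, v0, 161). refcount(pp0)=1 -> write in place. 4 ppages; refcounts: pp0:1 pp1:1 pp2:1 pp3:1
Op 8: write(P0, v0, 116). refcount(pp2)=1 -> write in place. 4 ppages; refcounts: pp0:1 pp1:1 pp2:1 pp3:1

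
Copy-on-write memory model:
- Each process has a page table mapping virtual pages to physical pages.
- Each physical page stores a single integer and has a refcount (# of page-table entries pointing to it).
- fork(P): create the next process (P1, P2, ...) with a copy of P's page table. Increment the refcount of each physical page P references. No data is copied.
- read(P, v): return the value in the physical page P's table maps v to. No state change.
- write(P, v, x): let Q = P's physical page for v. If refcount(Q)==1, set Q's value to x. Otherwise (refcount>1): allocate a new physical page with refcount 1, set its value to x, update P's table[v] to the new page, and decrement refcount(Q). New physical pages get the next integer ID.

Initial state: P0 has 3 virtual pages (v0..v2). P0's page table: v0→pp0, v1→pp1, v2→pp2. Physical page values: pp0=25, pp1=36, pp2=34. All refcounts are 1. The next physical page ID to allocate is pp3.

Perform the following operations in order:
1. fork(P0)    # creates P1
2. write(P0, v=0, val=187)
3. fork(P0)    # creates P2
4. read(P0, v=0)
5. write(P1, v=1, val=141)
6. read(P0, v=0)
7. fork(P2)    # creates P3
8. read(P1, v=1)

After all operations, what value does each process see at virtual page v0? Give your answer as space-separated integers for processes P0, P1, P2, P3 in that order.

Op 1: fork(P0) -> P1. 3 ppages; refcounts: pp0:2 pp1:2 pp2:2
Op 2: write(P0, v0, 187). refcount(pp0)=2>1 -> COPY to pp3. 4 ppages; refcounts: pp0:1 pp1:2 pp2:2 pp3:1
Op 3: fork(P0) -> P2. 4 ppages; refcounts: pp0:1 pp1:3 pp2:3 pp3:2
Op 4: read(P0, v0) -> 187. No state change.
Op 5: write(P1, v1, 141). refcount(pp1)=3>1 -> COPY to pp4. 5 ppages; refcounts: pp0:1 pp1:2 pp2:3 pp3:2 pp4:1
Op 6: read(P0, v0) -> 187. No state change.
Op 7: fork(P2) -> P3. 5 ppages; refcounts: pp0:1 pp1:3 pp2:4 pp3:3 pp4:1
Op 8: read(P1, v1) -> 141. No state change.
P0: v0 -> pp3 = 187
P1: v0 -> pp0 = 25
P2: v0 -> pp3 = 187
P3: v0 -> pp3 = 187

Answer: 187 25 187 187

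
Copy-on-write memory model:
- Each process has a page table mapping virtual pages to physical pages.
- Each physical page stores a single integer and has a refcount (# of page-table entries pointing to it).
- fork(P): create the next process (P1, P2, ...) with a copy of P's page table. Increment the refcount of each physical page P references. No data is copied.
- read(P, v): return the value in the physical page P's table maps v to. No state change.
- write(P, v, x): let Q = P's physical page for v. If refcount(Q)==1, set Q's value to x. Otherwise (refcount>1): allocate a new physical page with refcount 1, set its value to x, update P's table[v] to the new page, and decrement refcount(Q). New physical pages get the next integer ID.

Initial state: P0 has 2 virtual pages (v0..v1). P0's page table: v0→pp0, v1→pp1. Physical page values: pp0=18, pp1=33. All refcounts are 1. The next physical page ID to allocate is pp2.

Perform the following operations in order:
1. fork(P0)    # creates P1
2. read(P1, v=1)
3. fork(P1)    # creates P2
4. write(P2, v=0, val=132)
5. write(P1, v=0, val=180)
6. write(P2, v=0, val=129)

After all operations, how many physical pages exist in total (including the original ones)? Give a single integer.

Op 1: fork(P0) -> P1. 2 ppages; refcounts: pp0:2 pp1:2
Op 2: read(P1, v1) -> 33. No state change.
Op 3: fork(P1) -> P2. 2 ppages; refcounts: pp0:3 pp1:3
Op 4: write(P2, v0, 132). refcount(pp0)=3>1 -> COPY to pp2. 3 ppages; refcounts: pp0:2 pp1:3 pp2:1
Op 5: write(P1, v0, 180). refcount(pp0)=2>1 -> COPY to pp3. 4 ppages; refcounts: pp0:1 pp1:3 pp2:1 pp3:1
Op 6: write(P2, v0, 129). refcount(pp2)=1 -> write in place. 4 ppages; refcounts: pp0:1 pp1:3 pp2:1 pp3:1

Answer: 4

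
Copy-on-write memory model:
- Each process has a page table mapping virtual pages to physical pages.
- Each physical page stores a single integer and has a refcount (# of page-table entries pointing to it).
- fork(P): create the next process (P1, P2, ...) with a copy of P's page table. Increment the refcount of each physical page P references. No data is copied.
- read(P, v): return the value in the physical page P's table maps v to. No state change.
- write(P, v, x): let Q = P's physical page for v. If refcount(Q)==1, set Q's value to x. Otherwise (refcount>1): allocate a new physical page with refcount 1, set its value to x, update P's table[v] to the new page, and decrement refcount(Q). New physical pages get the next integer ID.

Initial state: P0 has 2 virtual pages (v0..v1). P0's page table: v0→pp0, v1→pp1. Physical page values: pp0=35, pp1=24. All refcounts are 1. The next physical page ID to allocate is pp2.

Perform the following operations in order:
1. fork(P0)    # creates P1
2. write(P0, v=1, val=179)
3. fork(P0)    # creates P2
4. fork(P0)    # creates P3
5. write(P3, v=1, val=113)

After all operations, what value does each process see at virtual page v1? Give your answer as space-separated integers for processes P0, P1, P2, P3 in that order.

Op 1: fork(P0) -> P1. 2 ppages; refcounts: pp0:2 pp1:2
Op 2: write(P0, v1, 179). refcount(pp1)=2>1 -> COPY to pp2. 3 ppages; refcounts: pp0:2 pp1:1 pp2:1
Op 3: fork(P0) -> P2. 3 ppages; refcounts: pp0:3 pp1:1 pp2:2
Op 4: fork(P0) -> P3. 3 ppages; refcounts: pp0:4 pp1:1 pp2:3
Op 5: write(P3, v1, 113). refcount(pp2)=3>1 -> COPY to pp3. 4 ppages; refcounts: pp0:4 pp1:1 pp2:2 pp3:1
P0: v1 -> pp2 = 179
P1: v1 -> pp1 = 24
P2: v1 -> pp2 = 179
P3: v1 -> pp3 = 113

Answer: 179 24 179 113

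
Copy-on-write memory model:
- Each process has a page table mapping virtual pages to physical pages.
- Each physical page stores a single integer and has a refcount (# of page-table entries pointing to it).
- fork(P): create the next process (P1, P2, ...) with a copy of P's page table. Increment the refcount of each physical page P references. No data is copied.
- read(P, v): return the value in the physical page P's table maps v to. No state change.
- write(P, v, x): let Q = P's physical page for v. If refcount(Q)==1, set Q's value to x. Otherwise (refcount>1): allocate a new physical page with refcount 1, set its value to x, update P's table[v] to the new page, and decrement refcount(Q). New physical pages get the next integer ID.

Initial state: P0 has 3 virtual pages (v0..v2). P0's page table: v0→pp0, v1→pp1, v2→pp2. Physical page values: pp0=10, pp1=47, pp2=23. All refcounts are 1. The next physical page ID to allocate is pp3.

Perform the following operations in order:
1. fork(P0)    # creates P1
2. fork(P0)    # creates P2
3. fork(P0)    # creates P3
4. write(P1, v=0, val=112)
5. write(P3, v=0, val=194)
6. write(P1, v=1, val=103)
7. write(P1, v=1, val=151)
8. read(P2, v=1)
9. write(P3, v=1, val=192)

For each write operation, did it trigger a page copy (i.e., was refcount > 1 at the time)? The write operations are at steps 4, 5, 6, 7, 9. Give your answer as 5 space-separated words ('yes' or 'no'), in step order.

Op 1: fork(P0) -> P1. 3 ppages; refcounts: pp0:2 pp1:2 pp2:2
Op 2: fork(P0) -> P2. 3 ppages; refcounts: pp0:3 pp1:3 pp2:3
Op 3: fork(P0) -> P3. 3 ppages; refcounts: pp0:4 pp1:4 pp2:4
Op 4: write(P1, v0, 112). refcount(pp0)=4>1 -> COPY to pp3. 4 ppages; refcounts: pp0:3 pp1:4 pp2:4 pp3:1
Op 5: write(P3, v0, 194). refcount(pp0)=3>1 -> COPY to pp4. 5 ppages; refcounts: pp0:2 pp1:4 pp2:4 pp3:1 pp4:1
Op 6: write(P1, v1, 103). refcount(pp1)=4>1 -> COPY to pp5. 6 ppages; refcounts: pp0:2 pp1:3 pp2:4 pp3:1 pp4:1 pp5:1
Op 7: write(P1, v1, 151). refcount(pp5)=1 -> write in place. 6 ppages; refcounts: pp0:2 pp1:3 pp2:4 pp3:1 pp4:1 pp5:1
Op 8: read(P2, v1) -> 47. No state change.
Op 9: write(P3, v1, 192). refcount(pp1)=3>1 -> COPY to pp6. 7 ppages; refcounts: pp0:2 pp1:2 pp2:4 pp3:1 pp4:1 pp5:1 pp6:1

yes yes yes no yes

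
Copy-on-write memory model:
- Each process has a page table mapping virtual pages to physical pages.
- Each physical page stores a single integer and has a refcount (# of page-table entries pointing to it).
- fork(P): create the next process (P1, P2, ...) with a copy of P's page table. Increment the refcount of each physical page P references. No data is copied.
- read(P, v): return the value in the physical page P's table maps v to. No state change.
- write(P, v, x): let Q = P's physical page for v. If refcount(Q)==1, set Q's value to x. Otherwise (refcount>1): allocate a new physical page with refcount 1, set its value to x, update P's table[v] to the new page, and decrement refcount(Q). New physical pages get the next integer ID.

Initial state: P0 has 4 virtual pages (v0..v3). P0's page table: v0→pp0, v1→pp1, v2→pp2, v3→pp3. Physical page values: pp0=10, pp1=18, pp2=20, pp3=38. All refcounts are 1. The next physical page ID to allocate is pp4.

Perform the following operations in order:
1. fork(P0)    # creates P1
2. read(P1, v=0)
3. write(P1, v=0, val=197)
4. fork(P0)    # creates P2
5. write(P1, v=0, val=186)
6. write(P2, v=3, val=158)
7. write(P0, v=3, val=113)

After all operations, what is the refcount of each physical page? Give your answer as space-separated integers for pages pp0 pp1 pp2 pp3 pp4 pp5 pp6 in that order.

Op 1: fork(P0) -> P1. 4 ppages; refcounts: pp0:2 pp1:2 pp2:2 pp3:2
Op 2: read(P1, v0) -> 10. No state change.
Op 3: write(P1, v0, 197). refcount(pp0)=2>1 -> COPY to pp4. 5 ppages; refcounts: pp0:1 pp1:2 pp2:2 pp3:2 pp4:1
Op 4: fork(P0) -> P2. 5 ppages; refcounts: pp0:2 pp1:3 pp2:3 pp3:3 pp4:1
Op 5: write(P1, v0, 186). refcount(pp4)=1 -> write in place. 5 ppages; refcounts: pp0:2 pp1:3 pp2:3 pp3:3 pp4:1
Op 6: write(P2, v3, 158). refcount(pp3)=3>1 -> COPY to pp5. 6 ppages; refcounts: pp0:2 pp1:3 pp2:3 pp3:2 pp4:1 pp5:1
Op 7: write(P0, v3, 113). refcount(pp3)=2>1 -> COPY to pp6. 7 ppages; refcounts: pp0:2 pp1:3 pp2:3 pp3:1 pp4:1 pp5:1 pp6:1

Answer: 2 3 3 1 1 1 1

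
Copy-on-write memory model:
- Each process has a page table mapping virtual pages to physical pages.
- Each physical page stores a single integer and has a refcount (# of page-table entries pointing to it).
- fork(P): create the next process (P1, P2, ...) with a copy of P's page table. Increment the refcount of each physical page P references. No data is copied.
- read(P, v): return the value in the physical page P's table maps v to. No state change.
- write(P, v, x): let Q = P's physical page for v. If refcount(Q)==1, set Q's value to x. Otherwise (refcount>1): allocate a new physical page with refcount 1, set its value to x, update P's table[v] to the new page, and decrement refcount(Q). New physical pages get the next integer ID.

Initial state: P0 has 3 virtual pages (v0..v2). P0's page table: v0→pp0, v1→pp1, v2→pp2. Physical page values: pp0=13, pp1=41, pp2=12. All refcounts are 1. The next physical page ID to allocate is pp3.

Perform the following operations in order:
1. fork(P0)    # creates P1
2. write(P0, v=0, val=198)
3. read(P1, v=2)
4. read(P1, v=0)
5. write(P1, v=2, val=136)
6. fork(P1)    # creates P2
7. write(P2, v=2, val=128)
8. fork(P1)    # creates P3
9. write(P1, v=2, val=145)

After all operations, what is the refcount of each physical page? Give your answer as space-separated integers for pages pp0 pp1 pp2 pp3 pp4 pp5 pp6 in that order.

Op 1: fork(P0) -> P1. 3 ppages; refcounts: pp0:2 pp1:2 pp2:2
Op 2: write(P0, v0, 198). refcount(pp0)=2>1 -> COPY to pp3. 4 ppages; refcounts: pp0:1 pp1:2 pp2:2 pp3:1
Op 3: read(P1, v2) -> 12. No state change.
Op 4: read(P1, v0) -> 13. No state change.
Op 5: write(P1, v2, 136). refcount(pp2)=2>1 -> COPY to pp4. 5 ppages; refcounts: pp0:1 pp1:2 pp2:1 pp3:1 pp4:1
Op 6: fork(P1) -> P2. 5 ppages; refcounts: pp0:2 pp1:3 pp2:1 pp3:1 pp4:2
Op 7: write(P2, v2, 128). refcount(pp4)=2>1 -> COPY to pp5. 6 ppages; refcounts: pp0:2 pp1:3 pp2:1 pp3:1 pp4:1 pp5:1
Op 8: fork(P1) -> P3. 6 ppages; refcounts: pp0:3 pp1:4 pp2:1 pp3:1 pp4:2 pp5:1
Op 9: write(P1, v2, 145). refcount(pp4)=2>1 -> COPY to pp6. 7 ppages; refcounts: pp0:3 pp1:4 pp2:1 pp3:1 pp4:1 pp5:1 pp6:1

Answer: 3 4 1 1 1 1 1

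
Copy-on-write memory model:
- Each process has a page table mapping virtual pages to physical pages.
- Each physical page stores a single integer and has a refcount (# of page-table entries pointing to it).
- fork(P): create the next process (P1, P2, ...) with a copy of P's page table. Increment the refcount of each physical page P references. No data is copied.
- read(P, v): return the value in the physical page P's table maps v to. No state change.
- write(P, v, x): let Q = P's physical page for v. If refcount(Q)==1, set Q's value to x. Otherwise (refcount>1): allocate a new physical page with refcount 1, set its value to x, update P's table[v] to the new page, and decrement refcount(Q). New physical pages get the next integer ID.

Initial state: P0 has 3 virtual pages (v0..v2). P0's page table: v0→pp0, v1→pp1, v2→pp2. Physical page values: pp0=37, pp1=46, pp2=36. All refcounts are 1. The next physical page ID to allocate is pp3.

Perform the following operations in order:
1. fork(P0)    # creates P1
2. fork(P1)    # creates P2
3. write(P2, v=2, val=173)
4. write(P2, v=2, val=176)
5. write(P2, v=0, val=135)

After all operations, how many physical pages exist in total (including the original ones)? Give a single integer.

Answer: 5

Derivation:
Op 1: fork(P0) -> P1. 3 ppages; refcounts: pp0:2 pp1:2 pp2:2
Op 2: fork(P1) -> P2. 3 ppages; refcounts: pp0:3 pp1:3 pp2:3
Op 3: write(P2, v2, 173). refcount(pp2)=3>1 -> COPY to pp3. 4 ppages; refcounts: pp0:3 pp1:3 pp2:2 pp3:1
Op 4: write(P2, v2, 176). refcount(pp3)=1 -> write in place. 4 ppages; refcounts: pp0:3 pp1:3 pp2:2 pp3:1
Op 5: write(P2, v0, 135). refcount(pp0)=3>1 -> COPY to pp4. 5 ppages; refcounts: pp0:2 pp1:3 pp2:2 pp3:1 pp4:1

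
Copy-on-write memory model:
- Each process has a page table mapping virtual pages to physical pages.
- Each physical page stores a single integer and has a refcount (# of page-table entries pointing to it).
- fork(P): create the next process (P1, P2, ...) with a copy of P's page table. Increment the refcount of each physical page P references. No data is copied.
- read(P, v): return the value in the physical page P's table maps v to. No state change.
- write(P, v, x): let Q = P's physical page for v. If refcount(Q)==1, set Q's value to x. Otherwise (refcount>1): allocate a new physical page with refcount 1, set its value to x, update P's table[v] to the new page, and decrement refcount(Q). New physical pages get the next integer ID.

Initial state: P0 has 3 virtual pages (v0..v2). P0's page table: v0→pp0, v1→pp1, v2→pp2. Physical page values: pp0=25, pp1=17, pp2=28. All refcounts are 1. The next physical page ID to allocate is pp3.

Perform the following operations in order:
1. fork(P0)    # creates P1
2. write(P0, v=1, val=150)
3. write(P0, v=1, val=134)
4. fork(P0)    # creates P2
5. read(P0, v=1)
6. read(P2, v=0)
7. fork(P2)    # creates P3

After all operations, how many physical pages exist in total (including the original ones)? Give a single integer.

Answer: 4

Derivation:
Op 1: fork(P0) -> P1. 3 ppages; refcounts: pp0:2 pp1:2 pp2:2
Op 2: write(P0, v1, 150). refcount(pp1)=2>1 -> COPY to pp3. 4 ppages; refcounts: pp0:2 pp1:1 pp2:2 pp3:1
Op 3: write(P0, v1, 134). refcount(pp3)=1 -> write in place. 4 ppages; refcounts: pp0:2 pp1:1 pp2:2 pp3:1
Op 4: fork(P0) -> P2. 4 ppages; refcounts: pp0:3 pp1:1 pp2:3 pp3:2
Op 5: read(P0, v1) -> 134. No state change.
Op 6: read(P2, v0) -> 25. No state change.
Op 7: fork(P2) -> P3. 4 ppages; refcounts: pp0:4 pp1:1 pp2:4 pp3:3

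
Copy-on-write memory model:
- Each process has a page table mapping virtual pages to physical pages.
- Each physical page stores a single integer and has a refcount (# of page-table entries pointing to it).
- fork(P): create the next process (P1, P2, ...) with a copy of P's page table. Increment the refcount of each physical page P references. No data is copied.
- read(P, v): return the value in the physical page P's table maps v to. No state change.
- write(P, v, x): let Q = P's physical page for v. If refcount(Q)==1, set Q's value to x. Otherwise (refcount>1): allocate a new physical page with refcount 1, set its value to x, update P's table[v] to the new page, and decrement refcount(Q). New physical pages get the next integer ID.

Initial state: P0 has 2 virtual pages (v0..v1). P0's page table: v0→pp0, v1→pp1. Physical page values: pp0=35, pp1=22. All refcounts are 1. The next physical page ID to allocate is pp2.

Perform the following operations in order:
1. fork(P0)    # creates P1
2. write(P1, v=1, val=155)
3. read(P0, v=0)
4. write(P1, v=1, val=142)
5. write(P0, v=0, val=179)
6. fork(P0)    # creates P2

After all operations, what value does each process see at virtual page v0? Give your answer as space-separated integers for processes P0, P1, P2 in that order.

Answer: 179 35 179

Derivation:
Op 1: fork(P0) -> P1. 2 ppages; refcounts: pp0:2 pp1:2
Op 2: write(P1, v1, 155). refcount(pp1)=2>1 -> COPY to pp2. 3 ppages; refcounts: pp0:2 pp1:1 pp2:1
Op 3: read(P0, v0) -> 35. No state change.
Op 4: write(P1, v1, 142). refcount(pp2)=1 -> write in place. 3 ppages; refcounts: pp0:2 pp1:1 pp2:1
Op 5: write(P0, v0, 179). refcount(pp0)=2>1 -> COPY to pp3. 4 ppages; refcounts: pp0:1 pp1:1 pp2:1 pp3:1
Op 6: fork(P0) -> P2. 4 ppages; refcounts: pp0:1 pp1:2 pp2:1 pp3:2
P0: v0 -> pp3 = 179
P1: v0 -> pp0 = 35
P2: v0 -> pp3 = 179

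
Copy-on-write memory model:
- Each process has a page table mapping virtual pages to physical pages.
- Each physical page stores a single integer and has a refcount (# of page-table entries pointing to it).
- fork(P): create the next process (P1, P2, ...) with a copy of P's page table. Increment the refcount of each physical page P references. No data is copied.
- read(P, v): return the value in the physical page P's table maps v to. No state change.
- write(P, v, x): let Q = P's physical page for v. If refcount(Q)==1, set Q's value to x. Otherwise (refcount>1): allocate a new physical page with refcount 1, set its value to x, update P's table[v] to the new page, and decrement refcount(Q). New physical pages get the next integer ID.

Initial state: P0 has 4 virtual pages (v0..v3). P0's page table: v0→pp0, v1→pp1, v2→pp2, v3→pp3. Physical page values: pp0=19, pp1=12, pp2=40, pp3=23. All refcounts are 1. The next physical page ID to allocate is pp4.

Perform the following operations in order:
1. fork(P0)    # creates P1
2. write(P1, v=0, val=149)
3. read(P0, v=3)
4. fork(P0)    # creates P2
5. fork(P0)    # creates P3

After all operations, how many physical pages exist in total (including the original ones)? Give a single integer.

Answer: 5

Derivation:
Op 1: fork(P0) -> P1. 4 ppages; refcounts: pp0:2 pp1:2 pp2:2 pp3:2
Op 2: write(P1, v0, 149). refcount(pp0)=2>1 -> COPY to pp4. 5 ppages; refcounts: pp0:1 pp1:2 pp2:2 pp3:2 pp4:1
Op 3: read(P0, v3) -> 23. No state change.
Op 4: fork(P0) -> P2. 5 ppages; refcounts: pp0:2 pp1:3 pp2:3 pp3:3 pp4:1
Op 5: fork(P0) -> P3. 5 ppages; refcounts: pp0:3 pp1:4 pp2:4 pp3:4 pp4:1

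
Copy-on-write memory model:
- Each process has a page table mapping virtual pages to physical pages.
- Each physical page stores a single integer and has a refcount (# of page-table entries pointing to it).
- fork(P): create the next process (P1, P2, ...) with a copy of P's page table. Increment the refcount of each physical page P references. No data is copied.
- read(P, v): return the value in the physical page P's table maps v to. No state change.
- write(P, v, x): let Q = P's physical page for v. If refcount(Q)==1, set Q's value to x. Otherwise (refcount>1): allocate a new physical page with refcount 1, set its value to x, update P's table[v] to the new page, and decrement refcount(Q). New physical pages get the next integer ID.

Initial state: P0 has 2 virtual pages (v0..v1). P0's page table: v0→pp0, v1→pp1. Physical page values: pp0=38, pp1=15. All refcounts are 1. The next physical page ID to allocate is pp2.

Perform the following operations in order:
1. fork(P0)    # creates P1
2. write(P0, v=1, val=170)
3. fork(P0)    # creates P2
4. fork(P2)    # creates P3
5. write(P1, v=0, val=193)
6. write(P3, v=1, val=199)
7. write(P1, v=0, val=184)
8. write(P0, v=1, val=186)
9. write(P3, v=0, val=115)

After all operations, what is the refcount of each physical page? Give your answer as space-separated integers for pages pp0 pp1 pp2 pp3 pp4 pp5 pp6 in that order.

Answer: 2 1 1 1 1 1 1

Derivation:
Op 1: fork(P0) -> P1. 2 ppages; refcounts: pp0:2 pp1:2
Op 2: write(P0, v1, 170). refcount(pp1)=2>1 -> COPY to pp2. 3 ppages; refcounts: pp0:2 pp1:1 pp2:1
Op 3: fork(P0) -> P2. 3 ppages; refcounts: pp0:3 pp1:1 pp2:2
Op 4: fork(P2) -> P3. 3 ppages; refcounts: pp0:4 pp1:1 pp2:3
Op 5: write(P1, v0, 193). refcount(pp0)=4>1 -> COPY to pp3. 4 ppages; refcounts: pp0:3 pp1:1 pp2:3 pp3:1
Op 6: write(P3, v1, 199). refcount(pp2)=3>1 -> COPY to pp4. 5 ppages; refcounts: pp0:3 pp1:1 pp2:2 pp3:1 pp4:1
Op 7: write(P1, v0, 184). refcount(pp3)=1 -> write in place. 5 ppages; refcounts: pp0:3 pp1:1 pp2:2 pp3:1 pp4:1
Op 8: write(P0, v1, 186). refcount(pp2)=2>1 -> COPY to pp5. 6 ppages; refcounts: pp0:3 pp1:1 pp2:1 pp3:1 pp4:1 pp5:1
Op 9: write(P3, v0, 115). refcount(pp0)=3>1 -> COPY to pp6. 7 ppages; refcounts: pp0:2 pp1:1 pp2:1 pp3:1 pp4:1 pp5:1 pp6:1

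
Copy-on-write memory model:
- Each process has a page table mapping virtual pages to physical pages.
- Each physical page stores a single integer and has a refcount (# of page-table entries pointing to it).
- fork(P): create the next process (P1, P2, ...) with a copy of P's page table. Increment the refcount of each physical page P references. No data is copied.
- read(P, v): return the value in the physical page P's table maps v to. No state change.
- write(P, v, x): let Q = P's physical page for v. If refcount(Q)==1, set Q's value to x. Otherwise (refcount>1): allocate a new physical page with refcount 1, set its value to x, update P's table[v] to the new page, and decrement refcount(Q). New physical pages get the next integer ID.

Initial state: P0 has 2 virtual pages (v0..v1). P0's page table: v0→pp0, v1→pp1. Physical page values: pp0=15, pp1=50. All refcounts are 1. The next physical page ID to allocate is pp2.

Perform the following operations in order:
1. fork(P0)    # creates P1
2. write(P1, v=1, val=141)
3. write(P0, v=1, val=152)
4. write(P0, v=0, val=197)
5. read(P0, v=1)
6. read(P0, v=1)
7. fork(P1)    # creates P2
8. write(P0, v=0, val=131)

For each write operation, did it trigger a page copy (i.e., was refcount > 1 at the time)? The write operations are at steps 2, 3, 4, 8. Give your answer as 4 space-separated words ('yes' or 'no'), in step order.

Op 1: fork(P0) -> P1. 2 ppages; refcounts: pp0:2 pp1:2
Op 2: write(P1, v1, 141). refcount(pp1)=2>1 -> COPY to pp2. 3 ppages; refcounts: pp0:2 pp1:1 pp2:1
Op 3: write(P0, v1, 152). refcount(pp1)=1 -> write in place. 3 ppages; refcounts: pp0:2 pp1:1 pp2:1
Op 4: write(P0, v0, 197). refcount(pp0)=2>1 -> COPY to pp3. 4 ppages; refcounts: pp0:1 pp1:1 pp2:1 pp3:1
Op 5: read(P0, v1) -> 152. No state change.
Op 6: read(P0, v1) -> 152. No state change.
Op 7: fork(P1) -> P2. 4 ppages; refcounts: pp0:2 pp1:1 pp2:2 pp3:1
Op 8: write(P0, v0, 131). refcount(pp3)=1 -> write in place. 4 ppages; refcounts: pp0:2 pp1:1 pp2:2 pp3:1

yes no yes no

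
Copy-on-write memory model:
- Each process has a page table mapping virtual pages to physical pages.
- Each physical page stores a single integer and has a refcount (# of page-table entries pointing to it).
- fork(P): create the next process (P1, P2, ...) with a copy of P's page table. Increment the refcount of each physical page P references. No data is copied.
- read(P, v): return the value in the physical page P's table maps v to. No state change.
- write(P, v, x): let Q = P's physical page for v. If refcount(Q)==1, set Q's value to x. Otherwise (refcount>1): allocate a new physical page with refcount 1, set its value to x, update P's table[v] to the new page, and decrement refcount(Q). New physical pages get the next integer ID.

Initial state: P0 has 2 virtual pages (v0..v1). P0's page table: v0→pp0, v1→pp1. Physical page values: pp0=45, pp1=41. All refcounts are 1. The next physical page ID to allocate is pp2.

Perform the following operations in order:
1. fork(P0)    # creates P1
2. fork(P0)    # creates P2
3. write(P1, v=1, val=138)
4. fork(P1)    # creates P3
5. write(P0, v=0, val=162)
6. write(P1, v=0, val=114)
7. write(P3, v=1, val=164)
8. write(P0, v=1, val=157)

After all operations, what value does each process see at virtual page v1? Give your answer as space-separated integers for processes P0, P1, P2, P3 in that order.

Op 1: fork(P0) -> P1. 2 ppages; refcounts: pp0:2 pp1:2
Op 2: fork(P0) -> P2. 2 ppages; refcounts: pp0:3 pp1:3
Op 3: write(P1, v1, 138). refcount(pp1)=3>1 -> COPY to pp2. 3 ppages; refcounts: pp0:3 pp1:2 pp2:1
Op 4: fork(P1) -> P3. 3 ppages; refcounts: pp0:4 pp1:2 pp2:2
Op 5: write(P0, v0, 162). refcount(pp0)=4>1 -> COPY to pp3. 4 ppages; refcounts: pp0:3 pp1:2 pp2:2 pp3:1
Op 6: write(P1, v0, 114). refcount(pp0)=3>1 -> COPY to pp4. 5 ppages; refcounts: pp0:2 pp1:2 pp2:2 pp3:1 pp4:1
Op 7: write(P3, v1, 164). refcount(pp2)=2>1 -> COPY to pp5. 6 ppages; refcounts: pp0:2 pp1:2 pp2:1 pp3:1 pp4:1 pp5:1
Op 8: write(P0, v1, 157). refcount(pp1)=2>1 -> COPY to pp6. 7 ppages; refcounts: pp0:2 pp1:1 pp2:1 pp3:1 pp4:1 pp5:1 pp6:1
P0: v1 -> pp6 = 157
P1: v1 -> pp2 = 138
P2: v1 -> pp1 = 41
P3: v1 -> pp5 = 164

Answer: 157 138 41 164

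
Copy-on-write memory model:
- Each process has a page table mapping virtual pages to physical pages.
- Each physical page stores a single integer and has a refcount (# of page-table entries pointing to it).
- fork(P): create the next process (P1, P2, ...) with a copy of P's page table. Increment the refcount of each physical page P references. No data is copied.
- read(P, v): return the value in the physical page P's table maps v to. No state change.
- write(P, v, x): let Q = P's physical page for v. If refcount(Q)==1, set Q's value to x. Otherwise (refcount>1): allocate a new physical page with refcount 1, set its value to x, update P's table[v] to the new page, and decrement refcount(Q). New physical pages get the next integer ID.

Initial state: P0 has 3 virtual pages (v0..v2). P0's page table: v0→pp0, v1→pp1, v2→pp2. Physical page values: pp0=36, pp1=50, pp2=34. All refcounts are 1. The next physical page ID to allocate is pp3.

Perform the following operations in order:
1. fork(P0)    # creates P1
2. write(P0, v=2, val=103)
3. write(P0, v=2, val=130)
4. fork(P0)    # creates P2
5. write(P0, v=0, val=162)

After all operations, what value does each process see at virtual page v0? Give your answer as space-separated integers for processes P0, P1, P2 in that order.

Answer: 162 36 36

Derivation:
Op 1: fork(P0) -> P1. 3 ppages; refcounts: pp0:2 pp1:2 pp2:2
Op 2: write(P0, v2, 103). refcount(pp2)=2>1 -> COPY to pp3. 4 ppages; refcounts: pp0:2 pp1:2 pp2:1 pp3:1
Op 3: write(P0, v2, 130). refcount(pp3)=1 -> write in place. 4 ppages; refcounts: pp0:2 pp1:2 pp2:1 pp3:1
Op 4: fork(P0) -> P2. 4 ppages; refcounts: pp0:3 pp1:3 pp2:1 pp3:2
Op 5: write(P0, v0, 162). refcount(pp0)=3>1 -> COPY to pp4. 5 ppages; refcounts: pp0:2 pp1:3 pp2:1 pp3:2 pp4:1
P0: v0 -> pp4 = 162
P1: v0 -> pp0 = 36
P2: v0 -> pp0 = 36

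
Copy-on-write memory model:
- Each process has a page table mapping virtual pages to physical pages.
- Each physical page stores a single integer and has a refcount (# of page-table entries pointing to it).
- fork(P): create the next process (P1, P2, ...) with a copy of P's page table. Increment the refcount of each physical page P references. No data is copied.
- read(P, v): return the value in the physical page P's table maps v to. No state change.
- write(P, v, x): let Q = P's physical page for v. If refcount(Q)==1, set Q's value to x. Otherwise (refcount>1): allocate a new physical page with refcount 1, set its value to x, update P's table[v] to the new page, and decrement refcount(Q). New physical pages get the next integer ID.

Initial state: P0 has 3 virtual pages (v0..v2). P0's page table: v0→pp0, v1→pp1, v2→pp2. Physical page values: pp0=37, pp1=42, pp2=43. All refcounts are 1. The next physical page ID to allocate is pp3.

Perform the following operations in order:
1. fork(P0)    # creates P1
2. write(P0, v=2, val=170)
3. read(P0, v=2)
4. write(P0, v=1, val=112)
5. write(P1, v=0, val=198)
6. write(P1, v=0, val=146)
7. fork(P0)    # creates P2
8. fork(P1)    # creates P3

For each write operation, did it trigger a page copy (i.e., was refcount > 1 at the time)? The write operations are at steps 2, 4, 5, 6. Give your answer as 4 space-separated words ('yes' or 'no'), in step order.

Op 1: fork(P0) -> P1. 3 ppages; refcounts: pp0:2 pp1:2 pp2:2
Op 2: write(P0, v2, 170). refcount(pp2)=2>1 -> COPY to pp3. 4 ppages; refcounts: pp0:2 pp1:2 pp2:1 pp3:1
Op 3: read(P0, v2) -> 170. No state change.
Op 4: write(P0, v1, 112). refcount(pp1)=2>1 -> COPY to pp4. 5 ppages; refcounts: pp0:2 pp1:1 pp2:1 pp3:1 pp4:1
Op 5: write(P1, v0, 198). refcount(pp0)=2>1 -> COPY to pp5. 6 ppages; refcounts: pp0:1 pp1:1 pp2:1 pp3:1 pp4:1 pp5:1
Op 6: write(P1, v0, 146). refcount(pp5)=1 -> write in place. 6 ppages; refcounts: pp0:1 pp1:1 pp2:1 pp3:1 pp4:1 pp5:1
Op 7: fork(P0) -> P2. 6 ppages; refcounts: pp0:2 pp1:1 pp2:1 pp3:2 pp4:2 pp5:1
Op 8: fork(P1) -> P3. 6 ppages; refcounts: pp0:2 pp1:2 pp2:2 pp3:2 pp4:2 pp5:2

yes yes yes no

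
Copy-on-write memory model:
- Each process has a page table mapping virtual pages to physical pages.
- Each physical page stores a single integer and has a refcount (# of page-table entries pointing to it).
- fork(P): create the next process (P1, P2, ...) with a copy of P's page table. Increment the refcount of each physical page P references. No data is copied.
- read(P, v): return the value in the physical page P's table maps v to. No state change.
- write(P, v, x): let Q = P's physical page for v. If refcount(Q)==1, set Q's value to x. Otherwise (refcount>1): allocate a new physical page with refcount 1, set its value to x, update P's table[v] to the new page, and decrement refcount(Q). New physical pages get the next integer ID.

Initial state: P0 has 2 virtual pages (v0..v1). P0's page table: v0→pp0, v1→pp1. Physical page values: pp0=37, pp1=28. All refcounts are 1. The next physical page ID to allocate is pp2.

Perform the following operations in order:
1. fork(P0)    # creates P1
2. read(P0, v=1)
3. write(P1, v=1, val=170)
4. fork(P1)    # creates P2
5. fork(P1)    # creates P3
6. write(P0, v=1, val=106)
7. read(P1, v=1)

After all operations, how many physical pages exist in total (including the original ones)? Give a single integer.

Op 1: fork(P0) -> P1. 2 ppages; refcounts: pp0:2 pp1:2
Op 2: read(P0, v1) -> 28. No state change.
Op 3: write(P1, v1, 170). refcount(pp1)=2>1 -> COPY to pp2. 3 ppages; refcounts: pp0:2 pp1:1 pp2:1
Op 4: fork(P1) -> P2. 3 ppages; refcounts: pp0:3 pp1:1 pp2:2
Op 5: fork(P1) -> P3. 3 ppages; refcounts: pp0:4 pp1:1 pp2:3
Op 6: write(P0, v1, 106). refcount(pp1)=1 -> write in place. 3 ppages; refcounts: pp0:4 pp1:1 pp2:3
Op 7: read(P1, v1) -> 170. No state change.

Answer: 3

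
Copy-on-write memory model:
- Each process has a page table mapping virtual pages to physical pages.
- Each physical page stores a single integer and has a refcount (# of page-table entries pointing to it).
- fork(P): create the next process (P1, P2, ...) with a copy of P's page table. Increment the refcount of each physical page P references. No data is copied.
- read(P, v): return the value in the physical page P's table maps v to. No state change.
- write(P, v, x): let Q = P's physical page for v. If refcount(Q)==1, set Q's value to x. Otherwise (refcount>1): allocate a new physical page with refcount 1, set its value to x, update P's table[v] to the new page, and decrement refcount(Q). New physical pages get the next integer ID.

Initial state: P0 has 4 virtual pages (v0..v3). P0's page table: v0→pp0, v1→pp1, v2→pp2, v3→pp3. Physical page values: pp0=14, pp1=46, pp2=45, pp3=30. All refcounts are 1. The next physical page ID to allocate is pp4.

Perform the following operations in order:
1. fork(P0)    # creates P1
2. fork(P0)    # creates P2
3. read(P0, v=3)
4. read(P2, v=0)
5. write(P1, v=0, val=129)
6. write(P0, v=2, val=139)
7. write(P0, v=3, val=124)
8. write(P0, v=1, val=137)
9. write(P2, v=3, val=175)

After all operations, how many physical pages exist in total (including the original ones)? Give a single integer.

Op 1: fork(P0) -> P1. 4 ppages; refcounts: pp0:2 pp1:2 pp2:2 pp3:2
Op 2: fork(P0) -> P2. 4 ppages; refcounts: pp0:3 pp1:3 pp2:3 pp3:3
Op 3: read(P0, v3) -> 30. No state change.
Op 4: read(P2, v0) -> 14. No state change.
Op 5: write(P1, v0, 129). refcount(pp0)=3>1 -> COPY to pp4. 5 ppages; refcounts: pp0:2 pp1:3 pp2:3 pp3:3 pp4:1
Op 6: write(P0, v2, 139). refcount(pp2)=3>1 -> COPY to pp5. 6 ppages; refcounts: pp0:2 pp1:3 pp2:2 pp3:3 pp4:1 pp5:1
Op 7: write(P0, v3, 124). refcount(pp3)=3>1 -> COPY to pp6. 7 ppages; refcounts: pp0:2 pp1:3 pp2:2 pp3:2 pp4:1 pp5:1 pp6:1
Op 8: write(P0, v1, 137). refcount(pp1)=3>1 -> COPY to pp7. 8 ppages; refcounts: pp0:2 pp1:2 pp2:2 pp3:2 pp4:1 pp5:1 pp6:1 pp7:1
Op 9: write(P2, v3, 175). refcount(pp3)=2>1 -> COPY to pp8. 9 ppages; refcounts: pp0:2 pp1:2 pp2:2 pp3:1 pp4:1 pp5:1 pp6:1 pp7:1 pp8:1

Answer: 9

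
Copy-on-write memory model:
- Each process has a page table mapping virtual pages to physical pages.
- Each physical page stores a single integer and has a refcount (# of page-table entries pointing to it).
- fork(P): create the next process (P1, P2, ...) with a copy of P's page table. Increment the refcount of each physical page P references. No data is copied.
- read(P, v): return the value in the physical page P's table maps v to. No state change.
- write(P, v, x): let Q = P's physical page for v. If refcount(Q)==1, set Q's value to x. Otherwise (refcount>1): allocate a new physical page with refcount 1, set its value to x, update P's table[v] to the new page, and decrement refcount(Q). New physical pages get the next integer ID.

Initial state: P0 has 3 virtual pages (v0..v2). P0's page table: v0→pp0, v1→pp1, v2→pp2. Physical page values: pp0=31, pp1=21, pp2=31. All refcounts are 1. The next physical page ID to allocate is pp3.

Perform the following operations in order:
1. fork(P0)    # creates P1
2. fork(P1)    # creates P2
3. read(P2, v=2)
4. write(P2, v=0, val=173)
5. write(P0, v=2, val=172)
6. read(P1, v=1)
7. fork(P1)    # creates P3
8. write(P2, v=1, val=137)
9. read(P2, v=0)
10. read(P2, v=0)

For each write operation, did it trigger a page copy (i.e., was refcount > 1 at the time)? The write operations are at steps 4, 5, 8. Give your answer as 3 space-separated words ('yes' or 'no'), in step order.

Op 1: fork(P0) -> P1. 3 ppages; refcounts: pp0:2 pp1:2 pp2:2
Op 2: fork(P1) -> P2. 3 ppages; refcounts: pp0:3 pp1:3 pp2:3
Op 3: read(P2, v2) -> 31. No state change.
Op 4: write(P2, v0, 173). refcount(pp0)=3>1 -> COPY to pp3. 4 ppages; refcounts: pp0:2 pp1:3 pp2:3 pp3:1
Op 5: write(P0, v2, 172). refcount(pp2)=3>1 -> COPY to pp4. 5 ppages; refcounts: pp0:2 pp1:3 pp2:2 pp3:1 pp4:1
Op 6: read(P1, v1) -> 21. No state change.
Op 7: fork(P1) -> P3. 5 ppages; refcounts: pp0:3 pp1:4 pp2:3 pp3:1 pp4:1
Op 8: write(P2, v1, 137). refcount(pp1)=4>1 -> COPY to pp5. 6 ppages; refcounts: pp0:3 pp1:3 pp2:3 pp3:1 pp4:1 pp5:1
Op 9: read(P2, v0) -> 173. No state change.
Op 10: read(P2, v0) -> 173. No state change.

yes yes yes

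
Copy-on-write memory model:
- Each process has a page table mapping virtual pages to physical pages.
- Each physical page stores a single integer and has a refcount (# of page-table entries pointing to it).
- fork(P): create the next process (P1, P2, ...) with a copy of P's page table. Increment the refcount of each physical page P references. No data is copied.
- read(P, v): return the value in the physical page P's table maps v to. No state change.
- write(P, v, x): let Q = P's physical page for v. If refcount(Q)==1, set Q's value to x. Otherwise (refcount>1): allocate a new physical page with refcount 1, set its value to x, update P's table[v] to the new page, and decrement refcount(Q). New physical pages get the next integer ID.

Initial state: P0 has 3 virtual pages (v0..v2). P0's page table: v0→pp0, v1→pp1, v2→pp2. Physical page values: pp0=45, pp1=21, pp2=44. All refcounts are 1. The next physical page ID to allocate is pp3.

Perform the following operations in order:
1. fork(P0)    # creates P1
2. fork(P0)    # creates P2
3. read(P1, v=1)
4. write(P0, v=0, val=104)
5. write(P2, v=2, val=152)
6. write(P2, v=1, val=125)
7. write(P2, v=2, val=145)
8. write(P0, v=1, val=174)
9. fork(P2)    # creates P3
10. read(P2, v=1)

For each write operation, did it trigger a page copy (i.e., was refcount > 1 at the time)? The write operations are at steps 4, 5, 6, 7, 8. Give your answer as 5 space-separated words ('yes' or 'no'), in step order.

Op 1: fork(P0) -> P1. 3 ppages; refcounts: pp0:2 pp1:2 pp2:2
Op 2: fork(P0) -> P2. 3 ppages; refcounts: pp0:3 pp1:3 pp2:3
Op 3: read(P1, v1) -> 21. No state change.
Op 4: write(P0, v0, 104). refcount(pp0)=3>1 -> COPY to pp3. 4 ppages; refcounts: pp0:2 pp1:3 pp2:3 pp3:1
Op 5: write(P2, v2, 152). refcount(pp2)=3>1 -> COPY to pp4. 5 ppages; refcounts: pp0:2 pp1:3 pp2:2 pp3:1 pp4:1
Op 6: write(P2, v1, 125). refcount(pp1)=3>1 -> COPY to pp5. 6 ppages; refcounts: pp0:2 pp1:2 pp2:2 pp3:1 pp4:1 pp5:1
Op 7: write(P2, v2, 145). refcount(pp4)=1 -> write in place. 6 ppages; refcounts: pp0:2 pp1:2 pp2:2 pp3:1 pp4:1 pp5:1
Op 8: write(P0, v1, 174). refcount(pp1)=2>1 -> COPY to pp6. 7 ppages; refcounts: pp0:2 pp1:1 pp2:2 pp3:1 pp4:1 pp5:1 pp6:1
Op 9: fork(P2) -> P3. 7 ppages; refcounts: pp0:3 pp1:1 pp2:2 pp3:1 pp4:2 pp5:2 pp6:1
Op 10: read(P2, v1) -> 125. No state change.

yes yes yes no yes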